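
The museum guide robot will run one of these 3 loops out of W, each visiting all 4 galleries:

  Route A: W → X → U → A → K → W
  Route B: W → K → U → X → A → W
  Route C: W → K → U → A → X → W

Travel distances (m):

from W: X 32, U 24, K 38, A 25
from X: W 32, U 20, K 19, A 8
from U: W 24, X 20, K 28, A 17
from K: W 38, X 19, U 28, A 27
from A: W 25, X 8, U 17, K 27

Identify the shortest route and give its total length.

Shortest is Route B, total 119 m.

Route A: 32 + 20 + 17 + 27 + 38 = 134
Route B: 38 + 28 + 20 + 8 + 25 = 119
Route C: 38 + 28 + 17 + 8 + 32 = 123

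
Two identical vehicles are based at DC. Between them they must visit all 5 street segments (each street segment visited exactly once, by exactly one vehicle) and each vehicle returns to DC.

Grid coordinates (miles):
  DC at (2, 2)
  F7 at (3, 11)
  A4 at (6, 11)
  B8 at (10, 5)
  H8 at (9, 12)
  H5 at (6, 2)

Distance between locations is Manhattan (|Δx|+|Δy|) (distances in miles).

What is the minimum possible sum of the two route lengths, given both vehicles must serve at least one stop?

Minimum combined distance: 44 miles.

Check every non-empty split of the stops between the two vehicles; for each half take its own optimal tour:
  {F7} + {A4, B8, H8, H5}: 20 + 36 = 56
  {A4} + {F7, B8, H8, H5}: 26 + 36 = 62
  {F7, A4} + {B8, H8, H5}: 26 + 36 = 62
  {B8} + {F7, A4, H8, H5}: 22 + 34 = 56
  {F7, B8} + {A4, H8, H5}: 34 + 34 = 68
  {A4, B8} + {F7, H8, H5}: 34 + 34 = 68
  … (15 splits in total)
  {F7, A4, B8, H8} + {H5}: 36 + 8 = 44  ← best
Best: vehicle 1 DC → F7 → A4 → H8 → B8 → DC = 36; vehicle 2 DC → H5 → DC = 8; combined 44.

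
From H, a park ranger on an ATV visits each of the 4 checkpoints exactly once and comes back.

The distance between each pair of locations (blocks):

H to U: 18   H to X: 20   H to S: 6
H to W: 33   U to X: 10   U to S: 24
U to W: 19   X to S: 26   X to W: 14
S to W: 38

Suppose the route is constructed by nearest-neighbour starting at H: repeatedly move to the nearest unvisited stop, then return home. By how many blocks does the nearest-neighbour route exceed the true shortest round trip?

From H: S=6, U=18, X=20, W=33 → choose S (6).
From S: U=24, X=26, W=38 → choose U (24).
From U: X=10, W=19 → choose X (10).
From X: W=14 → choose W (14).
NN route H → S → U → X → W → H costs 87.
Optimal: H → U → W → X → S → H costs 83 (by enumerating all 12 distinct tours).
Excess = 87 − 83 = 4.

The nearest-neighbour route is 4 blocks longer than optimal.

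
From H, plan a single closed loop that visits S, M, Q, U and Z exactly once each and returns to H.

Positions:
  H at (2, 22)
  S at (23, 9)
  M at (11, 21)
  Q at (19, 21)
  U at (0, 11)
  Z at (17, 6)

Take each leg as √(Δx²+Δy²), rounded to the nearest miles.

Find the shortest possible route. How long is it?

There are 60 distinct closed tours to check (reversals are equivalent).
H - S - M - Q - U - Z - H: 25+17+8+21+18+22 = 111
H - S - M - Q - Z - U - H: 25+17+8+15+18+11 = 94
H - S - M - U - Q - Z - H: 25+17+15+21+15+22 = 115
H - S - M - U - Z - Q - H: 25+17+15+18+15+17 = 107
H - S - M - Z - Q - U - H: 25+17+16+15+21+11 = 105
H - S - M - Z - U - Q - H: 25+17+16+18+21+17 = 114
H - S - Q - M - U - Z - H: 25+13+8+15+18+22 = 101
H - S - Q - M - Z - U - H: 25+13+8+16+18+11 = 91
H - S - Q - U - M - Z - H: 25+13+21+15+16+22 = 112
H - S - Q - U - Z - M - H: 25+13+21+18+16+9 = 102
H - S - Q - Z - M - U - H: 25+13+15+16+15+11 = 95
H - S - Q - Z - U - M - H: 25+13+15+18+15+9 = 95
H - S - U - M - Q - Z - H: 25+23+15+8+15+22 = 108
H - S - U - M - Z - Q - H: 25+23+15+16+15+17 = 111
… (46 more)
H - M - Q - S - Z - U - H: 9+8+13+7+18+11 = 66  ← best
The minimum is 66.
One optimal route: H → M → Q → S → Z → U → H (or its reverse).

Shortest round trip = 66 miles.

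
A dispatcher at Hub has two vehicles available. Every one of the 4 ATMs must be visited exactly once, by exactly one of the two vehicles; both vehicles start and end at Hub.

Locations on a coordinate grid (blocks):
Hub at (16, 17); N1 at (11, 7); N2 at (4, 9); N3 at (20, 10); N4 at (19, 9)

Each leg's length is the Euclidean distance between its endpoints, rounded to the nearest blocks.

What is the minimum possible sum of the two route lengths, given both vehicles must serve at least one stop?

Minimum combined distance: 50 blocks.

Try each way of splitting the stops between the two vehicles (each non-empty) and, for each split, find the best tour for each vehicle:
  {N1} + {N2, N3, N4}: 22 + 38 = 60
  {N2} + {N1, N3, N4}: 28 + 28 = 56
  {N1, N2} + {N3, N4}: 32 + 18 = 50
  {N3} + {N1, N2, N4}: 16 + 38 = 54
  {N1, N3} + {N2, N4}: 28 + 38 = 66
  {N2, N3} + {N1, N4}: 38 + 28 = 66
  … (7 splits in total)
Best: vehicle 1 Hub → N1 → N2 → Hub = 32; vehicle 2 Hub → N3 → N4 → Hub = 18; combined 50.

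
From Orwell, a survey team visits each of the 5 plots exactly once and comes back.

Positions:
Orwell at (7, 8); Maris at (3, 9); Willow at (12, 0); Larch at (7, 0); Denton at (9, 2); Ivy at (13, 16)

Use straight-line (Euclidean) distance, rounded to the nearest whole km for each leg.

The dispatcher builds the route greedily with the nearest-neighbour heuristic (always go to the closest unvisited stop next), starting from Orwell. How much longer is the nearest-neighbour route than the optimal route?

1 km longer than the optimal tour.

Orwell: Maris=4, Denton=6, Larch=8, Willow=9, Ivy=10 ⇒ Maris
Maris: Denton=9, Larch=10, Ivy=12, Willow=13 ⇒ Denton
Denton: Larch=3, Willow=4, Ivy=15 ⇒ Larch
Larch: Willow=5, Ivy=17 ⇒ Willow
Willow: Ivy=16 ⇒ Ivy
NN route Orwell → Maris → Denton → Larch → Willow → Ivy → Orwell costs 47.
Optimal: Orwell → Maris → Ivy → Willow → Larch → Denton → Orwell costs 46 (by enumerating all 60 distinct tours).
Excess = 47 − 46 = 1.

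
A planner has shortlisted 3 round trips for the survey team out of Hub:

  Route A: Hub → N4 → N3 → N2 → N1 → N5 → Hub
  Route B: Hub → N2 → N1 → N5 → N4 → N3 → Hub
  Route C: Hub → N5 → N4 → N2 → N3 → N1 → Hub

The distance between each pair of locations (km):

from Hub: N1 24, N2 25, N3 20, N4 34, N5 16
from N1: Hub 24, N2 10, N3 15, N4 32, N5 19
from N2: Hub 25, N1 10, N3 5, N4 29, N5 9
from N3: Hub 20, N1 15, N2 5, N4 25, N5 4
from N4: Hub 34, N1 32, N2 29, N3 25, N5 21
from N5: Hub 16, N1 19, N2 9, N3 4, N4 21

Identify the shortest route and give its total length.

Route A: 34 + 25 + 5 + 10 + 19 + 16 = 109
Route B: 25 + 10 + 19 + 21 + 25 + 20 = 120
Route C: 16 + 21 + 29 + 5 + 15 + 24 = 110

Shortest is Route A, total 109 km.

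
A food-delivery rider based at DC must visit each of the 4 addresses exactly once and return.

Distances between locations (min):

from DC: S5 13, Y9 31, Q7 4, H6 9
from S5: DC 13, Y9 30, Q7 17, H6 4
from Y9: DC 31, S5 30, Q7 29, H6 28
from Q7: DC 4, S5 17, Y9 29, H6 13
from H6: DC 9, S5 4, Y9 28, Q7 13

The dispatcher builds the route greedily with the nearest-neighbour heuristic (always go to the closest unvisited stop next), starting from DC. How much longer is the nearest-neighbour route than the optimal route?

Excess over optimum: 6 min.

From DC: Q7=4, H6=9, S5=13, Y9=31 → choose Q7 (4).
From Q7: H6=13, S5=17, Y9=29 → choose H6 (13).
From H6: S5=4, Y9=28 → choose S5 (4).
From S5: Y9=30 → choose Y9 (30).
NN route DC → Q7 → H6 → S5 → Y9 → DC costs 82.
Optimal: DC → Q7 → Y9 → S5 → H6 → DC costs 76 (by enumerating all 12 distinct tours).
Excess = 82 − 76 = 6.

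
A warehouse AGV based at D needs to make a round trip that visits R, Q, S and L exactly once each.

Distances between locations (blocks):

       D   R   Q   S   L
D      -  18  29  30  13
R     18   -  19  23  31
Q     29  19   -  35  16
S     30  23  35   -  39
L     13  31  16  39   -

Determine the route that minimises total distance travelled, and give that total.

Shortest round trip = 101 blocks.

There are 12 distinct closed tours to check (reversals are equivalent).
D → R → Q → S → L → D: 18+19+35+39+13 = 124
D → R → Q → L → S → D: 18+19+16+39+30 = 122
D → R → S → Q → L → D: 18+23+35+16+13 = 105
D → R → S → L → Q → D: 18+23+39+16+29 = 125
D → R → L → Q → S → D: 18+31+16+35+30 = 130
D → R → L → S → Q → D: 18+31+39+35+29 = 152
D → Q → R → S → L → D: 29+19+23+39+13 = 123
D → Q → R → L → S → D: 29+19+31+39+30 = 148
D → Q → S → R → L → D: 29+35+23+31+13 = 131
D → Q → L → R → S → D: 29+16+31+23+30 = 129
D → S → R → Q → L → D: 30+23+19+16+13 = 101
D → S → Q → R → L → D: 30+35+19+31+13 = 128
The minimum is 101.
One optimal route: D → S → R → Q → L → D (or its reverse).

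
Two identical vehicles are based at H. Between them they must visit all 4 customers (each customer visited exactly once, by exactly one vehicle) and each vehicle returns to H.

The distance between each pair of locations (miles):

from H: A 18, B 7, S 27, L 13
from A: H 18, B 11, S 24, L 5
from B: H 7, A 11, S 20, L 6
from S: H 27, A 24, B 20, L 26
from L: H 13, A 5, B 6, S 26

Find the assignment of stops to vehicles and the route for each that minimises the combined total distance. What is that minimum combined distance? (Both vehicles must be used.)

Check every non-empty split of the stops between the two vehicles; for each half take its own optimal tour:
  {A} + {B, S, L}: 36 + 66 = 102
  {B} + {A, S, L}: 14 + 69 = 83
  {A, B} + {S, L}: 36 + 66 = 102
  {S} + {A, B, L}: 54 + 36 = 90
  {A, S} + {B, L}: 69 + 26 = 95
  {B, S} + {A, L}: 54 + 36 = 90
  … (7 splits in total)
Best: vehicle 1 H → B → H = 14; vehicle 2 H → S → A → L → H = 69; combined 83.

83 miles — the smallest possible combined total.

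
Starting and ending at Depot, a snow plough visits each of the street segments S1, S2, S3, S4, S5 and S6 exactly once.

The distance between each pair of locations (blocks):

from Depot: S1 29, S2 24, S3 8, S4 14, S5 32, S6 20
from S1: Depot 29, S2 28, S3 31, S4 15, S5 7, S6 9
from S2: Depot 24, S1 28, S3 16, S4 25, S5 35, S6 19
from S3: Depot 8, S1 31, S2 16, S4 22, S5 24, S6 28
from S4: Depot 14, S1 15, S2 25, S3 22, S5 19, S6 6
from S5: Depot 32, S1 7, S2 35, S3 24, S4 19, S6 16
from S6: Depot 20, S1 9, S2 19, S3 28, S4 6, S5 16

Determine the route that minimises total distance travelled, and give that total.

With 6 stops there are 6!/2 = 360 distinct round trips (a route and its reverse cost the same).
Depot→S1→S2→S3→S4→S5→S6→Depot: 29+28+16+22+19+16+20 = 150
Depot→S1→S2→S3→S4→S6→S5→Depot: 29+28+16+22+6+16+32 = 149
Depot→S1→S2→S3→S5→S4→S6→Depot: 29+28+16+24+19+6+20 = 142
Depot→S1→S2→S3→S5→S6→S4→Depot: 29+28+16+24+16+6+14 = 133
Depot→S1→S2→S3→S6→S4→S5→Depot: 29+28+16+28+6+19+32 = 158
Depot→S1→S2→S3→S6→S5→S4→Depot: 29+28+16+28+16+19+14 = 150
Depot→S1→S2→S4→S3→S5→S6→Depot: 29+28+25+22+24+16+20 = 164
Depot→S1→S2→S4→S3→S6→S5→Depot: 29+28+25+22+28+16+32 = 180
… (352 more)
Depot→S3→S2→S6→S1→S5→S4→Depot: 8+16+19+9+7+19+14 = 92  ← best
The minimum is 92.
One optimal route: Depot → S3 → S2 → S6 → S1 → S5 → S4 → Depot (or its reverse).

92 blocks — the shortest possible round trip.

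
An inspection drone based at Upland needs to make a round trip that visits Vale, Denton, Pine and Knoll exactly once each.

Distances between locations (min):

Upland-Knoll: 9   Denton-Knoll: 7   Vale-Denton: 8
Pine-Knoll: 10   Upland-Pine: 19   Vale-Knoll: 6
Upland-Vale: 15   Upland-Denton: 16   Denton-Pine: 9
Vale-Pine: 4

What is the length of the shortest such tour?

There are 12 distinct closed tours to check (reversals are equivalent).
Upland→Vale→Denton→Pine→Knoll→Upland: 15+8+9+10+9 = 51
Upland→Vale→Denton→Knoll→Pine→Upland: 15+8+7+10+19 = 59
Upland→Vale→Pine→Denton→Knoll→Upland: 15+4+9+7+9 = 44
Upland→Vale→Pine→Knoll→Denton→Upland: 15+4+10+7+16 = 52
Upland→Vale→Knoll→Denton→Pine→Upland: 15+6+7+9+19 = 56
Upland→Vale→Knoll→Pine→Denton→Upland: 15+6+10+9+16 = 56
Upland→Denton→Vale→Pine→Knoll→Upland: 16+8+4+10+9 = 47
Upland→Denton→Vale→Knoll→Pine→Upland: 16+8+6+10+19 = 59
Upland→Denton→Pine→Vale→Knoll→Upland: 16+9+4+6+9 = 44
Upland→Denton→Knoll→Vale→Pine→Upland: 16+7+6+4+19 = 52
Upland→Pine→Vale→Denton→Knoll→Upland: 19+4+8+7+9 = 47
Upland→Pine→Denton→Vale→Knoll→Upland: 19+9+8+6+9 = 51
The minimum is 44.
One optimal route: Upland → Vale → Pine → Denton → Knoll → Upland (or its reverse).

Minimum total distance: 44 min.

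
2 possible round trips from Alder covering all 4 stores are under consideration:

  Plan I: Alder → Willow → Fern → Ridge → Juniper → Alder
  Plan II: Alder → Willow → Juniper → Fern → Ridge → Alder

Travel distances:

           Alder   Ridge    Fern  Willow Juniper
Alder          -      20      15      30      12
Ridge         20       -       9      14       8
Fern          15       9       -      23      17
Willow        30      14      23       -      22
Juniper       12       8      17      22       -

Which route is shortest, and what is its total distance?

Plan I: 30 + 23 + 9 + 8 + 12 = 82
Plan II: 30 + 22 + 17 + 9 + 20 = 98

Shortest is Plan I, total 82.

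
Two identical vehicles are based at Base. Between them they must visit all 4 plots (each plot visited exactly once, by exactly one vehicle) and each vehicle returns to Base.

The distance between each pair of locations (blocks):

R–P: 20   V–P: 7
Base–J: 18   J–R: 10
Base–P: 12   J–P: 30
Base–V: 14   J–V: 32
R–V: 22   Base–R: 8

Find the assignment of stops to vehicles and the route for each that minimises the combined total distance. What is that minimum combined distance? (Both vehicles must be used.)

Check every non-empty split of the stops between the two vehicles; for each half take its own optimal tour:
  {J} + {R, V, P}: 36 + 49 = 85
  {R} + {J, V, P}: 16 + 69 = 85
  {J, R} + {V, P}: 36 + 33 = 69
  {V} + {J, R, P}: 28 + 60 = 88
  {J, V} + {R, P}: 64 + 40 = 104
  {R, V} + {J, P}: 44 + 60 = 104
  … (7 splits in total)
Best: vehicle 1 Base → J → R → Base = 36; vehicle 2 Base → V → P → Base = 33; combined 69.

69 blocks — the smallest possible combined total.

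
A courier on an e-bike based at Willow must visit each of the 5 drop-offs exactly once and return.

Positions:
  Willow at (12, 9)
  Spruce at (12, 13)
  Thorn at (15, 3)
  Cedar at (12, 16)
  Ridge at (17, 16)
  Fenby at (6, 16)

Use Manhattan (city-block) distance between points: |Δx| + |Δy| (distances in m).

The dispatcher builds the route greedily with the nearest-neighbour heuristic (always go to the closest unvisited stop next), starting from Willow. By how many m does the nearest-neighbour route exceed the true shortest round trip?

Willow: Spruce=4, Cedar=7, Thorn=9, Ridge=12, Fenby=13 ⇒ Spruce
Spruce: Cedar=3, Ridge=8, Fenby=9, Thorn=13 ⇒ Cedar
Cedar: Ridge=5, Fenby=6, Thorn=16 ⇒ Ridge
Ridge: Fenby=11, Thorn=15 ⇒ Fenby
Fenby: Thorn=22 ⇒ Thorn
NN route Willow → Spruce → Cedar → Ridge → Fenby → Thorn → Willow costs 54.
Optimal: Willow → Spruce → Cedar → Fenby → Ridge → Thorn → Willow costs 48 (by enumerating all 60 distinct tours).
Excess = 54 − 48 = 6.

The nearest-neighbour route is 6 m longer than optimal.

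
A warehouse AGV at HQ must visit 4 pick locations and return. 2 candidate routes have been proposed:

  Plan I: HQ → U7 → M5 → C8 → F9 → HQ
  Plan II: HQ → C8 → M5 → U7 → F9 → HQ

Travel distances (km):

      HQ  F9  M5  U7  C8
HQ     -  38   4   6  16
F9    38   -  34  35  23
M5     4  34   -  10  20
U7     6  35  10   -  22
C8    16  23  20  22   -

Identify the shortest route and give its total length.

Shortest is Plan I, total 97 km.

Plan I: 6 + 10 + 20 + 23 + 38 = 97
Plan II: 16 + 20 + 10 + 35 + 38 = 119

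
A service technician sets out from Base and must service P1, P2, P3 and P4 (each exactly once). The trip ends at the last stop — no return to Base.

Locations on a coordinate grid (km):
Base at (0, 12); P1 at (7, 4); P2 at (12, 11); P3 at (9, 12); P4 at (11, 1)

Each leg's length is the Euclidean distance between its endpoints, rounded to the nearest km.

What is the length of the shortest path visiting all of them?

There are 4! = 24 possible orderings.
Base - P1 - P2 - P3 - P4: 11+9+3+11 = 34
Base - P1 - P2 - P4 - P3: 11+9+10+11 = 41
Base - P1 - P3 - P2 - P4: 11+8+3+10 = 32
Base - P1 - P3 - P4 - P2: 11+8+11+10 = 40
Base - P1 - P4 - P2 - P3: 11+5+10+3 = 29
Base - P1 - P4 - P3 - P2: 11+5+11+3 = 30
Base - P2 - P1 - P3 - P4: 12+9+8+11 = 40
Base - P2 - P1 - P4 - P3: 12+9+5+11 = 37
Base - P2 - P3 - P1 - P4: 12+3+8+5 = 28
Base - P2 - P3 - P4 - P1: 12+3+11+5 = 31
Base - P2 - P4 - P1 - P3: 12+10+5+8 = 35
Base - P2 - P4 - P3 - P1: 12+10+11+8 = 41
Base - P3 - P1 - P2 - P4: 9+8+9+10 = 36
Base - P3 - P1 - P4 - P2: 9+8+5+10 = 32
… (10 more)
Base - P3 - P2 - P1 - P4: 9+3+9+5 = 26  ← best
The minimum is 26.
One shortest path: Base → P3 → P2 → P1 → P4.

Shortest open route: 26 km.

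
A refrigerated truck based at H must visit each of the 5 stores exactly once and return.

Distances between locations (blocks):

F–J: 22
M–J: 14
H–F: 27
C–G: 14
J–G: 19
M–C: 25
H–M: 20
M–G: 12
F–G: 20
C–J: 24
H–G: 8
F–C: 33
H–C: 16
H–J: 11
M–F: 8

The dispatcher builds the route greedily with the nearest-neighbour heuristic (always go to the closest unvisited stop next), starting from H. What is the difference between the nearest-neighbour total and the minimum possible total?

The nearest-neighbour route is 7 blocks longer than optimal.

H: G=8, J=11, C=16, M=20, F=27 ⇒ G
G: M=12, C=14, J=19, F=20 ⇒ M
M: F=8, J=14, C=25 ⇒ F
F: J=22, C=33 ⇒ J
J: C=24 ⇒ C
NN route H → G → M → F → J → C → H costs 90.
Optimal: H → C → G → M → F → J → H costs 83 (by enumerating all 60 distinct tours).
Excess = 90 − 83 = 7.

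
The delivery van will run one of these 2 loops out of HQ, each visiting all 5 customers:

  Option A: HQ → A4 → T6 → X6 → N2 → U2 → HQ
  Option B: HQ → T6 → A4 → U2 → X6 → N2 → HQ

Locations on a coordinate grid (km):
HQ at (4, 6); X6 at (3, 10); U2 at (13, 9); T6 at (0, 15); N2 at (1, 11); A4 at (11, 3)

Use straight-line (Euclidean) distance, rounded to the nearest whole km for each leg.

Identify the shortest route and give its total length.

Option A: 8 + 16 + 6 + 2 + 12 + 9 = 53
Option B: 10 + 16 + 6 + 10 + 2 + 6 = 50

50 km — Option B is the shortest.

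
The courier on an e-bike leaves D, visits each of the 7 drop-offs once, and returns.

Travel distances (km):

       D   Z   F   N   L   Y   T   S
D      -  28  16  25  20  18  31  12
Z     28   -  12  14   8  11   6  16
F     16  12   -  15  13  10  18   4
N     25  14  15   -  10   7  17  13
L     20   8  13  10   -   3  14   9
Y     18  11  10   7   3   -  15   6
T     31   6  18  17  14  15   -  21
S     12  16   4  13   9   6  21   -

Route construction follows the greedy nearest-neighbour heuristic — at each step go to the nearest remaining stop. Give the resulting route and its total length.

From D: distances to unvisited — S=12, F=16, Y=18, L=20, N=25, Z=28, T=31. Nearest is S (12).
From S: distances to unvisited — F=4, Y=6, L=9, N=13, Z=16, T=21. Nearest is F (4).
From F: distances to unvisited — Y=10, Z=12, L=13, N=15, T=18. Nearest is Y (10).
From Y: distances to unvisited — L=3, N=7, Z=11, T=15. Nearest is L (3).
From L: distances to unvisited — Z=8, N=10, T=14. Nearest is Z (8).
From Z: distances to unvisited — T=6, N=14. Nearest is T (6).
From T: distances to unvisited — N=17. Nearest is N (17).
Return N→D: 25.
Total = 12 + 4 + 10 + 3 + 8 + 6 + 17 + 25 = 85.

85 km along D → S → F → Y → L → Z → T → N → D.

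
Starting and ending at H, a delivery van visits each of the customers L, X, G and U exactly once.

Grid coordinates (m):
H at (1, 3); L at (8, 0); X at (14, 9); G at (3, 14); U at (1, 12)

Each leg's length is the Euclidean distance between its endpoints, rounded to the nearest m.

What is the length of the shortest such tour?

43 m — the shortest possible round trip.

H-L-X-G-U-H: 8+11+12+3+9 = 43
H-L-X-U-G-H: 8+11+13+3+11 = 46
H-L-G-X-U-H: 8+15+12+13+9 = 57
H-L-G-U-X-H: 8+15+3+13+14 = 53
H-L-U-X-G-H: 8+14+13+12+11 = 58
H-L-U-G-X-H: 8+14+3+12+14 = 51
H-X-L-G-U-H: 14+11+15+3+9 = 52
H-X-L-U-G-H: 14+11+14+3+11 = 53
H-X-G-L-U-H: 14+12+15+14+9 = 64
H-X-U-L-G-H: 14+13+14+15+11 = 67
H-G-L-X-U-H: 11+15+11+13+9 = 59
H-G-X-L-U-H: 11+12+11+14+9 = 57
The minimum is 43.
One optimal route: H → L → X → G → U → H (or its reverse).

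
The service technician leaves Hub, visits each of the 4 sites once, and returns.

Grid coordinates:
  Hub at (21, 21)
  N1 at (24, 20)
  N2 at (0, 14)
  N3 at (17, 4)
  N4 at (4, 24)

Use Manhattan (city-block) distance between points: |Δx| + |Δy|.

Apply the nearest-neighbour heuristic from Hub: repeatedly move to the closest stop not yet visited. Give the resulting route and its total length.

From Hub: distances to unvisited — N1=4, N4=20, N3=21, N2=28. Nearest is N1 (4).
From N1: distances to unvisited — N3=23, N4=24, N2=30. Nearest is N3 (23).
From N3: distances to unvisited — N2=27, N4=33. Nearest is N2 (27).
From N2: distances to unvisited — N4=14. Nearest is N4 (14).
Return N4→Hub: 20.
Total = 4 + 23 + 27 + 14 + 20 = 88.

Nearest-neighbour total = 88; route Hub → N1 → N3 → N2 → N4 → Hub.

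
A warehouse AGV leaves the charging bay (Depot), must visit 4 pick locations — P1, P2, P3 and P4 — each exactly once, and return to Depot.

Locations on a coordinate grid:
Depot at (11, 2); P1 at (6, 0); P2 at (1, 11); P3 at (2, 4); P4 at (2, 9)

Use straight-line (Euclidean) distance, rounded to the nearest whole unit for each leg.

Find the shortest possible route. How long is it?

With 4 stops there are 4!/2 = 12 distinct round trips (a route and its reverse cost the same).
Depot - P1 - P2 - P3 - P4 - Depot: 5+12+7+5+11 = 40
Depot - P1 - P2 - P4 - P3 - Depot: 5+12+2+5+9 = 33
Depot - P1 - P3 - P2 - P4 - Depot: 5+6+7+2+11 = 31
Depot - P1 - P3 - P4 - P2 - Depot: 5+6+5+2+13 = 31
Depot - P1 - P4 - P2 - P3 - Depot: 5+10+2+7+9 = 33
Depot - P1 - P4 - P3 - P2 - Depot: 5+10+5+7+13 = 40
Depot - P2 - P1 - P3 - P4 - Depot: 13+12+6+5+11 = 47
Depot - P2 - P1 - P4 - P3 - Depot: 13+12+10+5+9 = 49
Depot - P2 - P3 - P1 - P4 - Depot: 13+7+6+10+11 = 47
Depot - P2 - P4 - P1 - P3 - Depot: 13+2+10+6+9 = 40
Depot - P3 - P1 - P2 - P4 - Depot: 9+6+12+2+11 = 40
Depot - P3 - P2 - P1 - P4 - Depot: 9+7+12+10+11 = 49
The minimum is 31.
One optimal route: Depot → P1 → P3 → P2 → P4 → Depot (or its reverse).

Minimum total distance: 31.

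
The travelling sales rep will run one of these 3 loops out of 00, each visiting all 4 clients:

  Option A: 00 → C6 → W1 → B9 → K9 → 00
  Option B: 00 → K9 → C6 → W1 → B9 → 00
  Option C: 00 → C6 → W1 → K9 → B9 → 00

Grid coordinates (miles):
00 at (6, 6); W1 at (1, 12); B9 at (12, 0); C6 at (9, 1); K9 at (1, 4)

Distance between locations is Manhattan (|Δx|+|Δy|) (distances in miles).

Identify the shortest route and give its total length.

Shortest is Option C, total 62 miles.

Option A: 8 + 19 + 23 + 15 + 7 = 72
Option B: 7 + 11 + 19 + 23 + 12 = 72
Option C: 8 + 19 + 8 + 15 + 12 = 62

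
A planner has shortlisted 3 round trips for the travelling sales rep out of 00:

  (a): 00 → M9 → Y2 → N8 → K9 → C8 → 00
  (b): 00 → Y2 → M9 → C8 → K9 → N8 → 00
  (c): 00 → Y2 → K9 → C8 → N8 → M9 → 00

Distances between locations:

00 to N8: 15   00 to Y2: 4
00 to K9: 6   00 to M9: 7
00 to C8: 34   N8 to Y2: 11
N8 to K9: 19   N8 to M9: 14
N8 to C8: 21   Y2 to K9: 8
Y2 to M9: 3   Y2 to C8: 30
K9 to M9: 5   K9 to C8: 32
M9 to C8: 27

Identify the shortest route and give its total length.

(a): 7 + 3 + 11 + 19 + 32 + 34 = 106
(b): 4 + 3 + 27 + 32 + 19 + 15 = 100
(c): 4 + 8 + 32 + 21 + 14 + 7 = 86

86 — (c) is the shortest.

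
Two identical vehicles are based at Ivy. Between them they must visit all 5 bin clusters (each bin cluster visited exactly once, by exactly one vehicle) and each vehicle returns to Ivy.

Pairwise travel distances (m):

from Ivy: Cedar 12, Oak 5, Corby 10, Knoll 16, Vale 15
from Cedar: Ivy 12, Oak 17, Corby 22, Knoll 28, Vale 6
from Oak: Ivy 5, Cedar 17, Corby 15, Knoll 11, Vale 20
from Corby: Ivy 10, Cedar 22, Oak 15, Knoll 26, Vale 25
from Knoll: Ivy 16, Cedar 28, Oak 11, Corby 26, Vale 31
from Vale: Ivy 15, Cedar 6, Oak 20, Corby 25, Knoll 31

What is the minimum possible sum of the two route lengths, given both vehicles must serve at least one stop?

85 m — the smallest possible combined total.

There are 2^4 − 1 = 15 ways to divide the 5 stops into two non-empty groups. For each, the best each vehicle can do is its own shortest tour through its group:
  {Cedar} + {Oak, Corby, Knoll, Vale}: 24 + 82 = 106
  {Oak} + {Cedar, Corby, Knoll, Vale}: 10 + 85 = 95
  {Cedar, Oak} + {Corby, Knoll, Vale}: 34 + 82 = 116
  {Corby} + {Cedar, Oak, Knoll, Vale}: 20 + 65 = 85
  {Cedar, Corby} + {Oak, Knoll, Vale}: 44 + 62 = 106
  {Oak, Corby} + {Cedar, Knoll, Vale}: 30 + 65 = 95
  … (15 splits in total)
Best: vehicle 1 Ivy → Corby → Ivy = 20; vehicle 2 Ivy → Cedar → Vale → Oak → Knoll → Ivy = 65; combined 85.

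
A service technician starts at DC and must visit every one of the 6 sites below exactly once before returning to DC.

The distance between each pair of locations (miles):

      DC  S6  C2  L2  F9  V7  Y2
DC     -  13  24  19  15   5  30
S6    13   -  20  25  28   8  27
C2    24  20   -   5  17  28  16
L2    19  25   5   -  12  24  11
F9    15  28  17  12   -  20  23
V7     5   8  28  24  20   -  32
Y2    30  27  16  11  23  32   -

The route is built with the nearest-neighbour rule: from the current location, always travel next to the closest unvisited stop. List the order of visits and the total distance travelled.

At DC the remaining stops are V7 5, S6 13, F9 15, L2 19, C2 24, Y2 30; go to V7.
At V7 the remaining stops are S6 8, F9 20, L2 24, C2 28, Y2 32; go to S6.
At S6 the remaining stops are C2 20, L2 25, Y2 27, F9 28; go to C2.
At C2 the remaining stops are L2 5, Y2 16, F9 17; go to L2.
At L2 the remaining stops are Y2 11, F9 12; go to Y2.
At Y2 the remaining stops are F9 23; go to F9.
Return F9→DC: 15.
Total = 5 + 8 + 20 + 5 + 11 + 23 + 15 = 87.

87 miles along DC → V7 → S6 → C2 → L2 → Y2 → F9 → DC.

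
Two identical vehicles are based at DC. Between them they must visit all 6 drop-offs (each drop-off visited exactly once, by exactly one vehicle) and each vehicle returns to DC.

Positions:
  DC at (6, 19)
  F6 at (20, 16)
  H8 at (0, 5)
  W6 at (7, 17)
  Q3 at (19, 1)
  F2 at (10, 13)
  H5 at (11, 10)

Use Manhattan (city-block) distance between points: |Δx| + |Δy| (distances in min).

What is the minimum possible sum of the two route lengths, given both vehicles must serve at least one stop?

Try each way of splitting the stops between the two vehicles (each non-empty) and, for each split, find the best tour for each vehicle:
  {F6} + {H8, W6, Q3, F2, H5}: 34 + 74 = 108
  {H8} + {F6, W6, Q3, F2, H5}: 40 + 64 = 104
  {F6, H8} + {W6, Q3, F2, H5}: 68 + 62 = 130
  {W6} + {F6, H8, Q3, F2, H5}: 6 + 86 = 92
  {F6, W6} + {H8, Q3, F2, H5}: 34 + 74 = 108
  {H8, W6} + {F6, Q3, F2, H5}: 42 + 64 = 106
  … (31 splits in total)
Best: vehicle 1 DC → W6 → DC = 6; vehicle 2 DC → F6 → Q3 → H8 → H5 → F2 → DC = 86; combined 92.

Minimum combined distance: 92 min.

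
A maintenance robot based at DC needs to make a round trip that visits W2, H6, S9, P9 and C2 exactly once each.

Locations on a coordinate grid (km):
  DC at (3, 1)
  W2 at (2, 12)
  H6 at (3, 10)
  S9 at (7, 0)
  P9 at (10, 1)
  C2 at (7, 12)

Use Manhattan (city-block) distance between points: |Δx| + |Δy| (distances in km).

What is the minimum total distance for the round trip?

With 5 stops there are 5!/2 = 60 distinct round trips (a route and its reverse cost the same).
DC→W2→H6→S9→P9→C2→DC: 12+3+14+4+14+15 = 62
DC→W2→H6→S9→C2→P9→DC: 12+3+14+12+14+7 = 62
DC→W2→H6→P9→S9→C2→DC: 12+3+16+4+12+15 = 62
DC→W2→H6→P9→C2→S9→DC: 12+3+16+14+12+5 = 62
DC→W2→H6→C2→S9→P9→DC: 12+3+6+12+4+7 = 44
DC→W2→H6→C2→P9→S9→DC: 12+3+6+14+4+5 = 44
DC→W2→S9→H6→P9→C2→DC: 12+17+14+16+14+15 = 88
DC→W2→S9→H6→C2→P9→DC: 12+17+14+6+14+7 = 70
DC→W2→S9→P9→H6→C2→DC: 12+17+4+16+6+15 = 70
DC→W2→S9→P9→C2→H6→DC: 12+17+4+14+6+9 = 62
DC→W2→S9→C2→H6→P9→DC: 12+17+12+6+16+7 = 70
DC→W2→S9→C2→P9→H6→DC: 12+17+12+14+16+9 = 80
DC→W2→P9→H6→S9→C2→DC: 12+19+16+14+12+15 = 88
DC→W2→P9→H6→C2→S9→DC: 12+19+16+6+12+5 = 70
… (46 more)
DC→H6→W2→C2→S9→P9→DC: 9+3+5+12+4+7 = 40  ← best
The minimum is 40.
One optimal route: DC → H6 → W2 → C2 → S9 → P9 → DC (or its reverse).

Minimum total distance: 40 km.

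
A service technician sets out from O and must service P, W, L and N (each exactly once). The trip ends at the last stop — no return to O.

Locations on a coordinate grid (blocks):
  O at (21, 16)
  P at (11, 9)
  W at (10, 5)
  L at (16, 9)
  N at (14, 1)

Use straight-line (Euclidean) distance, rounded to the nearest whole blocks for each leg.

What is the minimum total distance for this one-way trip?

Minimum one-way distance = 24 blocks.

There are 4! = 24 possible orderings.
O → P → W → L → N: 12+4+7+8 = 31
O → P → W → N → L: 12+4+6+8 = 30
O → P → L → W → N: 12+5+7+6 = 30
O → P → L → N → W: 12+5+8+6 = 31
O → P → N → W → L: 12+9+6+7 = 34
O → P → N → L → W: 12+9+8+7 = 36
O → W → P → L → N: 16+4+5+8 = 33
O → W → P → N → L: 16+4+9+8 = 37
O → W → L → P → N: 16+7+5+9 = 37
O → W → L → N → P: 16+7+8+9 = 40
O → W → N → P → L: 16+6+9+5 = 36
O → W → N → L → P: 16+6+8+5 = 35
O → L → P → W → N: 9+5+4+6 = 24
O → L → P → N → W: 9+5+9+6 = 29
… (10 more)
The minimum is 24.
One shortest path: O → L → P → W → N.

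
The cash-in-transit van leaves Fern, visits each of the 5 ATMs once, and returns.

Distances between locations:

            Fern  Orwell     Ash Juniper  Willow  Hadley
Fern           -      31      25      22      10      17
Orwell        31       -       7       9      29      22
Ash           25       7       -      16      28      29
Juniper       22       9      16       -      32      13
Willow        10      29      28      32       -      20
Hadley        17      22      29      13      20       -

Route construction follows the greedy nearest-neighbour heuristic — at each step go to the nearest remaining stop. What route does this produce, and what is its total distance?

Nearest-neighbour total = 84; route Fern → Willow → Hadley → Juniper → Orwell → Ash → Fern.

From Fern: distances to unvisited — Willow=10, Hadley=17, Juniper=22, Ash=25, Orwell=31. Nearest is Willow (10).
From Willow: distances to unvisited — Hadley=20, Ash=28, Orwell=29, Juniper=32. Nearest is Hadley (20).
From Hadley: distances to unvisited — Juniper=13, Orwell=22, Ash=29. Nearest is Juniper (13).
From Juniper: distances to unvisited — Orwell=9, Ash=16. Nearest is Orwell (9).
From Orwell: distances to unvisited — Ash=7. Nearest is Ash (7).
Return Ash→Fern: 25.
Total = 10 + 20 + 13 + 9 + 7 + 25 = 84.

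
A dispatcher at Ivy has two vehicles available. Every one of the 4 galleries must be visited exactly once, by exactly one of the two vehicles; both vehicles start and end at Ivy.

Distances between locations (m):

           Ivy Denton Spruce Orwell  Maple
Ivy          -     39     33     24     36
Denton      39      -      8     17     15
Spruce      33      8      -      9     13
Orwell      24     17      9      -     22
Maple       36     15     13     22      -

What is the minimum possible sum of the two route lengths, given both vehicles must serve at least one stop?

Try each way of splitting the stops between the two vehicles (each non-empty) and, for each split, find the best tour for each vehicle:
  {Denton} + {Spruce, Orwell, Maple}: 78 + 82 = 160
  {Spruce} + {Denton, Orwell, Maple}: 66 + 92 = 158
  {Denton, Spruce} + {Orwell, Maple}: 80 + 82 = 162
  {Orwell} + {Denton, Spruce, Maple}: 48 + 92 = 140
  {Denton, Orwell} + {Spruce, Maple}: 80 + 82 = 162
  {Spruce, Orwell} + {Denton, Maple}: 66 + 90 = 156
  … (7 splits in total)
Best: vehicle 1 Ivy → Orwell → Ivy = 48; vehicle 2 Ivy → Spruce → Denton → Maple → Ivy = 92; combined 140.

Minimum combined distance: 140 m.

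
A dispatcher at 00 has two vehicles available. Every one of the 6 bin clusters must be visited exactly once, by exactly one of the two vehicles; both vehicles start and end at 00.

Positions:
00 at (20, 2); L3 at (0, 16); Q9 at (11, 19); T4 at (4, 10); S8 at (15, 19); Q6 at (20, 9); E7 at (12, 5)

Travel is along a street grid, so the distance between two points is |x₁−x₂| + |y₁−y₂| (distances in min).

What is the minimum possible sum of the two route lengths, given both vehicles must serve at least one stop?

Check every non-empty split of the stops between the two vehicles; for each half take its own optimal tour:
  {L3} + {Q9, T4, S8, Q6, E7}: 68 + 66 = 134
  {Q9} + {L3, T4, S8, Q6, E7}: 52 + 74 = 126
  {L3, Q9} + {T4, S8, Q6, E7}: 74 + 66 = 140
  {T4} + {L3, Q9, S8, Q6, E7}: 48 + 74 = 122
  {L3, T4} + {Q9, S8, Q6, E7}: 68 + 52 = 120
  {Q9, T4} + {L3, S8, Q6, E7}: 66 + 74 = 140
  … (31 splits in total)
  {Q6} + {L3, Q9, T4, S8, E7}: 14 + 74 = 88  ← best
Best: vehicle 1 00 → Q6 → 00 = 14; vehicle 2 00 → S8 → Q9 → L3 → T4 → E7 → 00 = 74; combined 88.

88 min — the smallest possible combined total.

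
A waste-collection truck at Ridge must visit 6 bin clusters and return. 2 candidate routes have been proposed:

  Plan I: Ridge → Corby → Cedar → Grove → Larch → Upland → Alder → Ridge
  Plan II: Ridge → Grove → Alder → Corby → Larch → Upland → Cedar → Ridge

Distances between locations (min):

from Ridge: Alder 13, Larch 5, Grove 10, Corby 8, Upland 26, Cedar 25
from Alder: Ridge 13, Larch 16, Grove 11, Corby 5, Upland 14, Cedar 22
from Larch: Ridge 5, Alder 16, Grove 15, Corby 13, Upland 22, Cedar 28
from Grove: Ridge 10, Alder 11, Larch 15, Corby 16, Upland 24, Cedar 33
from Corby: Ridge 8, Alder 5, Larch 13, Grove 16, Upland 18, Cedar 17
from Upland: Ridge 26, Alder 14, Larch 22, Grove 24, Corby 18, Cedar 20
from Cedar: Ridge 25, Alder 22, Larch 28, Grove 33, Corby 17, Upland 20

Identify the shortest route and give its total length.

Plan I: 8 + 17 + 33 + 15 + 22 + 14 + 13 = 122
Plan II: 10 + 11 + 5 + 13 + 22 + 20 + 25 = 106

106 min — Plan II is the shortest.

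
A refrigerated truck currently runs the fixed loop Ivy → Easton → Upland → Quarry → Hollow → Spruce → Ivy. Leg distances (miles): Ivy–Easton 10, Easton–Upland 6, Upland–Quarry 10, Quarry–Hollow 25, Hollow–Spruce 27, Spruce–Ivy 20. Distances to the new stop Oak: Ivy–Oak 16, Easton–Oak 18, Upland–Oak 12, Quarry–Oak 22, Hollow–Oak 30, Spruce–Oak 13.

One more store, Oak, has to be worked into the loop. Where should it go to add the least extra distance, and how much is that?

Insertion cost between consecutive stops i–j is d(i,Oak) + d(Oak,j) − d(i,j):
  between Ivy and Easton: 16 + 18 − 10 = 24
  between Easton and Upland: 18 + 12 − 6 = 24
  between Upland and Quarry: 12 + 22 − 10 = 24
  between Quarry and Hollow: 22 + 30 − 25 = 27
  between Hollow and Spruce: 30 + 13 − 27 = 16
  between Spruce and Ivy: 13 + 16 − 20 = 9
Cheapest insertion is between Spruce and Ivy, adding 9.
New total = 98 + 9 = 107.

Adding 9 miles by placing Oak on the Spruce–Ivy leg.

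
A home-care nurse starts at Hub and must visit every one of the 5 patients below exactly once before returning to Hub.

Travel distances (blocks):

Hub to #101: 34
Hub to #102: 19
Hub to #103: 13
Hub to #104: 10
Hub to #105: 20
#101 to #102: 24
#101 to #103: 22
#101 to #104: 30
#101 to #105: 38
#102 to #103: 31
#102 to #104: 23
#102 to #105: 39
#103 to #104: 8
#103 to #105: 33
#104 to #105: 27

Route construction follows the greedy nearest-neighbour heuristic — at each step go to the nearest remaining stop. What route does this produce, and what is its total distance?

From Hub: distances to unvisited — #104=10, #103=13, #102=19, #105=20, #101=34. Nearest is #104 (10).
From #104: distances to unvisited — #103=8, #102=23, #105=27, #101=30. Nearest is #103 (8).
From #103: distances to unvisited — #101=22, #102=31, #105=33. Nearest is #101 (22).
From #101: distances to unvisited — #102=24, #105=38. Nearest is #102 (24).
From #102: distances to unvisited — #105=39. Nearest is #105 (39).
Return #105→Hub: 20.
Total = 10 + 8 + 22 + 24 + 39 + 20 = 123.

123 blocks along Hub → #104 → #103 → #101 → #102 → #105 → Hub.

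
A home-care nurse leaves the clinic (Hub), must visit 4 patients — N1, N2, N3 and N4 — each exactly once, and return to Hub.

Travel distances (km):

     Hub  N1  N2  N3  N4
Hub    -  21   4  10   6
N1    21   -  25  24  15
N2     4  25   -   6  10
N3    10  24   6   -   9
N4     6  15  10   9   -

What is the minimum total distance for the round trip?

With 4 stops there are 4!/2 = 12 distinct round trips (a route and its reverse cost the same).
Hub→N1→N2→N3→N4→Hub: 21+25+6+9+6 = 67
Hub→N1→N2→N4→N3→Hub: 21+25+10+9+10 = 75
Hub→N1→N3→N2→N4→Hub: 21+24+6+10+6 = 67
Hub→N1→N3→N4→N2→Hub: 21+24+9+10+4 = 68
Hub→N1→N4→N2→N3→Hub: 21+15+10+6+10 = 62
Hub→N1→N4→N3→N2→Hub: 21+15+9+6+4 = 55
Hub→N2→N1→N3→N4→Hub: 4+25+24+9+6 = 68
Hub→N2→N1→N4→N3→Hub: 4+25+15+9+10 = 63
Hub→N2→N3→N1→N4→Hub: 4+6+24+15+6 = 55
Hub→N2→N4→N1→N3→Hub: 4+10+15+24+10 = 63
Hub→N3→N1→N2→N4→Hub: 10+24+25+10+6 = 75
Hub→N3→N2→N1→N4→Hub: 10+6+25+15+6 = 62
The minimum is 55.
One optimal route: Hub → N1 → N4 → N3 → N2 → Hub (or its reverse).

55 km — the shortest possible round trip.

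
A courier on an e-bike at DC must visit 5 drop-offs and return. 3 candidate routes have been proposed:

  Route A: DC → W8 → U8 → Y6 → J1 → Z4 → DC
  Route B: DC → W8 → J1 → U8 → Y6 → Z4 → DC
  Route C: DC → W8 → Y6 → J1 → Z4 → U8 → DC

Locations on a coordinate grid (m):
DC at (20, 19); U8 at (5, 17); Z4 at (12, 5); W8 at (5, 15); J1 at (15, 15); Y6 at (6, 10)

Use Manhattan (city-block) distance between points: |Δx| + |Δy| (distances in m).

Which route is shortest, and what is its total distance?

Route A: 19 + 2 + 8 + 14 + 13 + 22 = 78
Route B: 19 + 10 + 12 + 8 + 11 + 22 = 82
Route C: 19 + 6 + 14 + 13 + 19 + 17 = 88

Shortest is Route A, total 78 m.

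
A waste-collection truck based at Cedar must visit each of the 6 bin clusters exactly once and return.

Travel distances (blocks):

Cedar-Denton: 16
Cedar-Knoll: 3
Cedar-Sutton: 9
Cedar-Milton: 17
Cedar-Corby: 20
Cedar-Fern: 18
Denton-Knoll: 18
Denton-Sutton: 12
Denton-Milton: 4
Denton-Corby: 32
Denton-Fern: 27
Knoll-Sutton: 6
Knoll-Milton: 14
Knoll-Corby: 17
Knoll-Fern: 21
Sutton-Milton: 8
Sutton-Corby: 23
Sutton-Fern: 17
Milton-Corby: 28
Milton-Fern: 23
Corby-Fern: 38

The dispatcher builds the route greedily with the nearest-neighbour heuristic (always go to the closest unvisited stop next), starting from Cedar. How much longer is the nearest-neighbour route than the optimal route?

7 blocks longer than the optimal tour.

From Cedar: Knoll=3, Sutton=9, Denton=16, Milton=17, Fern=18, Corby=20 → choose Knoll (3).
From Knoll: Sutton=6, Milton=14, Corby=17, Denton=18, Fern=21 → choose Sutton (6).
From Sutton: Milton=8, Denton=12, Fern=17, Corby=23 → choose Milton (8).
From Milton: Denton=4, Fern=23, Corby=28 → choose Denton (4).
From Denton: Fern=27, Corby=32 → choose Fern (27).
From Fern: Corby=38 → choose Corby (38).
NN route Cedar → Knoll → Sutton → Milton → Denton → Fern → Corby → Cedar costs 106.
Optimal: Cedar → Knoll → Corby → Denton → Milton → Sutton → Fern → Cedar costs 99 (by enumerating all 360 distinct tours).
Excess = 106 − 99 = 7.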